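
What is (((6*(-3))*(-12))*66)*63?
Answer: 898128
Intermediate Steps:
(((6*(-3))*(-12))*66)*63 = (-18*(-12)*66)*63 = (216*66)*63 = 14256*63 = 898128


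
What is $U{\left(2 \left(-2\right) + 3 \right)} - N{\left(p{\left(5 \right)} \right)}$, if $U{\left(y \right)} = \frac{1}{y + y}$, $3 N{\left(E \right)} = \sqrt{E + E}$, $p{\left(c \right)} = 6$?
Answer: $- \frac{1}{2} - \frac{2 \sqrt{3}}{3} \approx -1.6547$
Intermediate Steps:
$N{\left(E \right)} = \frac{\sqrt{2} \sqrt{E}}{3}$ ($N{\left(E \right)} = \frac{\sqrt{E + E}}{3} = \frac{\sqrt{2 E}}{3} = \frac{\sqrt{2} \sqrt{E}}{3}$)
$U{\left(y \right)} = \frac{1}{2 y}$
$U{\left(2 \left(-2\right) + 3 \right)} - N{\left(p{\left(5 \right)} \right)} = \frac{1}{2 \left(2 \left(-2\right) + 3\right)} - \frac{\sqrt{2} \sqrt{6}}{3} = \frac{1}{2 \left(-4 + 3\right)} - \frac{2 \sqrt{3}}{3} = \frac{1}{2 \left(-1\right)} - \frac{2 \sqrt{3}}{3} = \frac{1}{2} \left(-1\right) - \frac{2 \sqrt{3}}{3} = - \frac{1}{2} - \frac{2 \sqrt{3}}{3}$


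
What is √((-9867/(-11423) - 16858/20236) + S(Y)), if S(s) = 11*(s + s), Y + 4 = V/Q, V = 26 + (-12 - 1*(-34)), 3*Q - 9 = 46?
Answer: I*√10142016120823064810/577889570 ≈ 5.5108*I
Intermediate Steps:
Q = 55/3 (Q = 3 + (⅓)*46 = 3 + 46/3 = 55/3 ≈ 18.333)
V = 48 (V = 26 + (-12 + 34) = 26 + 22 = 48)
Y = -76/55 (Y = -4 + 48/(55/3) = -4 + 48*(3/55) = -4 + 144/55 = -76/55 ≈ -1.3818)
S(s) = 22*s (S(s) = 11*(2*s) = 22*s)
√((-9867/(-11423) - 16858/20236) + S(Y)) = √((-9867/(-11423) - 16858/20236) + 22*(-76/55)) = √((-9867*(-1/11423) - 16858*1/20236) - 152/5) = √((9867/11423 - 8429/10118) - 152/5) = √(3549839/115577914 - 152/5) = √(-17550093733/577889570) = I*√10142016120823064810/577889570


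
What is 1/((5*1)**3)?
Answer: 1/125 ≈ 0.0080000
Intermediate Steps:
1/((5*1)**3) = 1/(5**3) = 1/125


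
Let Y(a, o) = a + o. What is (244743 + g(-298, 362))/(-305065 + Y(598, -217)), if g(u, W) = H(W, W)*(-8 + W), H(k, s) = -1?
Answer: -244389/304684 ≈ -0.80211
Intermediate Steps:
g(u, W) = 8 - W (g(u, W) = -(-8 + W) = 8 - W)
(244743 + g(-298, 362))/(-305065 + Y(598, -217)) = (244743 + (8 - 1*362))/(-305065 + (598 - 217)) = (244743 + (8 - 362))/(-305065 + 381) = (244743 - 354)/(-304684) = 244389*(-1/304684) = -244389/304684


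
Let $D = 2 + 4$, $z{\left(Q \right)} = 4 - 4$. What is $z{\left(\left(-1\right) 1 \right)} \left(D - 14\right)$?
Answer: $0$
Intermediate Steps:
$z{\left(Q \right)} = 0$
$D = 6$
$z{\left(\left(-1\right) 1 \right)} \left(D - 14\right) = 0 \left(6 - 14\right) = 0 \left(-8\right) = 0$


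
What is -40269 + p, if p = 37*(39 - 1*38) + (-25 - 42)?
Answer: -40299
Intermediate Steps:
p = -30 (p = 37*(39 - 38) - 67 = 37*1 - 67 = 37 - 67 = -30)
-40269 + p = -40269 - 30 = -40299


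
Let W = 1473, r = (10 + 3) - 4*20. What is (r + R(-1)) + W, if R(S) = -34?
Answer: 1372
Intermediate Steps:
r = -67 (r = 13 - 80 = -67)
(r + R(-1)) + W = (-67 - 34) + 1473 = -101 + 1473 = 1372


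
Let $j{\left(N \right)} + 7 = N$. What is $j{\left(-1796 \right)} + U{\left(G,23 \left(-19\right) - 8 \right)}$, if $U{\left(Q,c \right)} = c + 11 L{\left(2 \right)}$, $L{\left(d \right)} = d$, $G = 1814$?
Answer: $-2226$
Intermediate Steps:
$j{\left(N \right)} = -7 + N$
$U{\left(Q,c \right)} = 22 + c$ ($U{\left(Q,c \right)} = c + 11 \cdot 2 = c + 22 = 22 + c$)
$j{\left(-1796 \right)} + U{\left(G,23 \left(-19\right) - 8 \right)} = \left(-7 - 1796\right) + \left(22 + \left(23 \left(-19\right) - 8\right)\right) = -1803 + \left(22 - 445\right) = -1803 - 423 = -2226$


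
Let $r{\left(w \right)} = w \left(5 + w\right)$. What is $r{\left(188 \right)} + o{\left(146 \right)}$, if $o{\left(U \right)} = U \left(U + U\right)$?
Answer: $78916$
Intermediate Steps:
$o{\left(U \right)} = 2 U^{2}$ ($o{\left(U \right)} = U 2 U = 2 U^{2}$)
$r{\left(188 \right)} + o{\left(146 \right)} = 188 \left(5 + 188\right) + 2 \cdot 146^{2} = 188 \cdot 193 + 2 \cdot 21316 = 36284 + 42632 = 78916$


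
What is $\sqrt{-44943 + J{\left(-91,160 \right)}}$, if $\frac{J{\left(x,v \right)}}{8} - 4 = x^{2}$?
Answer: $\sqrt{21337} \approx 146.07$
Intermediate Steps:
$J{\left(x,v \right)} = 32 + 8 x^{2}$
$\sqrt{-44943 + J{\left(-91,160 \right)}} = \sqrt{-44943 + \left(32 + 8 \left(-91\right)^{2}\right)} = \sqrt{-44943 + \left(32 + 8 \cdot 8281\right)} = \sqrt{-44943 + \left(32 + 66248\right)} = \sqrt{-44943 + 66280} = \sqrt{21337}$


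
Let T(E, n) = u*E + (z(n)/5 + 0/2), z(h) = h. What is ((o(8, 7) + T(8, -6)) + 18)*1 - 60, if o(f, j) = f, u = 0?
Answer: -176/5 ≈ -35.200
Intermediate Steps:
T(E, n) = n/5 (T(E, n) = 0*E + (n/5 + 0/2) = 0 + (n*(1/5) + 0*(1/2)) = 0 + (n/5 + 0) = 0 + n/5 = n/5)
((o(8, 7) + T(8, -6)) + 18)*1 - 60 = ((8 + (1/5)*(-6)) + 18)*1 - 60 = ((8 - 6/5) + 18)*1 - 60 = (34/5 + 18)*1 - 60 = (124/5)*1 - 60 = 124/5 - 60 = -176/5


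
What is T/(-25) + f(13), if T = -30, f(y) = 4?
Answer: 26/5 ≈ 5.2000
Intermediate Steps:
T/(-25) + f(13) = -30/(-25) + 4 = -30*(-1/25) + 4 = 6/5 + 4 = 26/5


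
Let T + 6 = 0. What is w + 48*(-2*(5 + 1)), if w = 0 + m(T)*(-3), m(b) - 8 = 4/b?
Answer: -598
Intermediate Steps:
T = -6 (T = -6 + 0 = -6)
m(b) = 8 + 4/b
w = -22 (w = 0 + (8 + 4/(-6))*(-3) = 0 + (8 + 4*(-⅙))*(-3) = 0 + (8 - ⅔)*(-3) = 0 + (22/3)*(-3) = 0 - 22 = -22)
w + 48*(-2*(5 + 1)) = -22 + 48*(-2*(5 + 1)) = -22 + 48*(-2*6) = -22 + 48*(-12) = -22 - 576 = -598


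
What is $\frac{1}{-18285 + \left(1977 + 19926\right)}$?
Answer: $\frac{1}{3618} \approx 0.0002764$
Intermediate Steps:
$\frac{1}{-18285 + \left(1977 + 19926\right)} = \frac{1}{-18285 + 21903} = \frac{1}{3618}$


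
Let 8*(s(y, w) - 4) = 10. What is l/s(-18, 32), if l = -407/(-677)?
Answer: 1628/14217 ≈ 0.11451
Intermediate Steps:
s(y, w) = 21/4 (s(y, w) = 4 + (⅛)*10 = 4 + 5/4 = 21/4)
l = 407/677 (l = -407*(-1/677) = 407/677 ≈ 0.60118)
l/s(-18, 32) = 407/(677*(21/4)) = (407/677)*(4/21) = 1628/14217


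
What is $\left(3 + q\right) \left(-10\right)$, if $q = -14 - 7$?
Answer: $180$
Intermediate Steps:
$q = -21$
$\left(3 + q\right) \left(-10\right) = \left(3 - 21\right) \left(-10\right) = \left(-18\right) \left(-10\right) = 180$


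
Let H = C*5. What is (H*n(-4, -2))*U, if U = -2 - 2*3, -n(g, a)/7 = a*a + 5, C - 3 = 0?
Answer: 7560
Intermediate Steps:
C = 3 (C = 3 + 0 = 3)
n(g, a) = -35 - 7*a**2 (n(g, a) = -7*(a*a + 5) = -7*(a**2 + 5) = -7*(5 + a**2) = -35 - 7*a**2)
H = 15 (H = 3*5 = 15)
U = -8 (U = -2 - 6 = -8)
(H*n(-4, -2))*U = (15*(-35 - 7*(-2)**2))*(-8) = (15*(-35 - 7*4))*(-8) = (15*(-35 - 28))*(-8) = (15*(-63))*(-8) = -945*(-8) = 7560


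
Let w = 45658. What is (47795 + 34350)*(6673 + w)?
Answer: 4298729995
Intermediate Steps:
(47795 + 34350)*(6673 + w) = (47795 + 34350)*(6673 + 45658) = 82145*52331 = 4298729995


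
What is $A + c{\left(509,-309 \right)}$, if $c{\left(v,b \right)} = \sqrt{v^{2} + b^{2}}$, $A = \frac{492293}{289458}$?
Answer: $\frac{492293}{289458} + 13 \sqrt{2098} \approx 597.15$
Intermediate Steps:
$A = \frac{492293}{289458}$ ($A = 492293 \cdot \frac{1}{289458} = \frac{492293}{289458} \approx 1.7007$)
$c{\left(v,b \right)} = \sqrt{b^{2} + v^{2}}$
$A + c{\left(509,-309 \right)} = \frac{492293}{289458} + \sqrt{\left(-309\right)^{2} + 509^{2}} = \frac{492293}{289458} + \sqrt{95481 + 259081} = \frac{492293}{289458} + \sqrt{354562} = \frac{492293}{289458} + 13 \sqrt{2098}$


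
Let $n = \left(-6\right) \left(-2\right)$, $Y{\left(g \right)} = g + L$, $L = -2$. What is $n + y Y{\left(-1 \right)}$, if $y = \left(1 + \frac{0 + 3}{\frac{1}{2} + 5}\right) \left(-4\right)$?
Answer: $\frac{336}{11} \approx 30.545$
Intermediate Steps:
$Y{\left(g \right)} = -2 + g$ ($Y{\left(g \right)} = g - 2 = -2 + g$)
$n = 12$
$y = - \frac{68}{11}$ ($y = \left(1 + \frac{3}{\frac{1}{2} + 5}\right) \left(-4\right) = \left(1 + \frac{3}{\frac{11}{2}}\right) \left(-4\right) = \left(1 + 3 \cdot \frac{2}{11}\right) \left(-4\right) = \left(1 + \frac{6}{11}\right) \left(-4\right) = \frac{17}{11} \left(-4\right) = - \frac{68}{11} \approx -6.1818$)
$n + y Y{\left(-1 \right)} = 12 - \frac{68 \left(-2 - 1\right)}{11} = 12 - - \frac{204}{11} = 12 + \frac{204}{11} = \frac{336}{11}$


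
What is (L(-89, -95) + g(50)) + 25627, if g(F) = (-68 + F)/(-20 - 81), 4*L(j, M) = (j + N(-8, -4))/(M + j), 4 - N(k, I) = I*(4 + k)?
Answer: 1905032121/74336 ≈ 25627.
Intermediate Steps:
N(k, I) = 4 - I*(4 + k)
L(j, M) = (-12 + j)/(4*(M + j)) (L(j, M) = ((j + (4 - 4*(-4) - 1*(-4)*(-8)))/(M + j))/4 = ((j + (4 + 16 - 32))/(M + j))/4 = ((j - 12)/(M + j))/4 = ((-12 + j)/(M + j))/4 = (-12 + j)/(4*(M + j)))
g(F) = 68/101 - F/101 (g(F) = (-68 + F)/(-101) = (-68 + F)*(-1/101) = 68/101 - F/101)
(L(-89, -95) + g(50)) + 25627 = ((-3 + (¼)*(-89))/(-95 - 89) + (68/101 - 1/101*50)) + 25627 = ((-3 - 89/4)/(-184) + (68/101 - 50/101)) + 25627 = (-1/184*(-101/4) + 18/101) + 25627 = (101/736 + 18/101) + 25627 = 23449/74336 + 25627 = 1905032121/74336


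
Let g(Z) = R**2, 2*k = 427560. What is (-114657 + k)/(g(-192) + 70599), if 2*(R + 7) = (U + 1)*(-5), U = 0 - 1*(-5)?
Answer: 99123/71083 ≈ 1.3945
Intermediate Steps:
k = 213780 (k = (1/2)*427560 = 213780)
U = 5 (U = 0 + 5 = 5)
R = -22 (R = -7 + ((5 + 1)*(-5))/2 = -7 + (6*(-5))/2 = -7 + (1/2)*(-30) = -7 - 15 = -22)
g(Z) = 484 (g(Z) = (-22)**2 = 484)
(-114657 + k)/(g(-192) + 70599) = (-114657 + 213780)/(484 + 70599) = 99123/71083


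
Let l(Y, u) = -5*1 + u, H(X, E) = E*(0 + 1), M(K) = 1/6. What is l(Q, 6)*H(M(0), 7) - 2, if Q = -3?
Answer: 5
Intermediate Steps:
M(K) = ⅙
H(X, E) = E (H(X, E) = E*1 = E)
l(Y, u) = -5 + u
l(Q, 6)*H(M(0), 7) - 2 = (-5 + 6)*7 - 2 = 1*7 - 2 = 7 - 2 = 5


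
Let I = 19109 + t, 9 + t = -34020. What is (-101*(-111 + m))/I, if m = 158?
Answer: 4747/14920 ≈ 0.31816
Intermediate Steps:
t = -34029 (t = -9 - 34020 = -34029)
I = -14920 (I = 19109 - 34029 = -14920)
(-101*(-111 + m))/I = -101*(-111 + 158)/(-14920) = -101*47*(-1/14920) = -4747*(-1/14920) = 4747/14920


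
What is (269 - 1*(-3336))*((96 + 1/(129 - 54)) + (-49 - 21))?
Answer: 1406671/15 ≈ 93778.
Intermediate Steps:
(269 - 1*(-3336))*((96 + 1/(129 - 54)) + (-49 - 21)) = (269 + 3336)*((96 + 1/75) - 70) = 3605*((96 + 1/75) - 70) = 3605*(7201/75 - 70) = 3605*(1951/75) = 1406671/15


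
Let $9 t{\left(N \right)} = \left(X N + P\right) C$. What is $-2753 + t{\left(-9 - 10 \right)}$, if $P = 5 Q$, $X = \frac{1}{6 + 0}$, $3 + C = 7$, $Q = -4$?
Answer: $- \frac{74609}{27} \approx -2763.3$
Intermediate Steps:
$C = 4$ ($C = -3 + 7 = 4$)
$X = \frac{1}{6} \approx 0.16667$
$P = -20$ ($P = 5 \left(-4\right) = -20$)
$t{\left(N \right)} = - \frac{80}{9} + \frac{2 N}{27}$ ($t{\left(N \right)} = \frac{\left(\frac{N}{6} - 20\right) 4}{9} = \frac{\left(-20 + \frac{N}{6}\right) 4}{9} = \frac{-80 + \frac{2 N}{3}}{9} = - \frac{80}{9} + \frac{2 N}{27}$)
$-2753 + t{\left(-9 - 10 \right)} = -2753 - \left(\frac{80}{9} - \frac{2 \left(-9 - 10\right)}{27}\right) = -2753 + \left(- \frac{80}{9} + \frac{2}{27} \left(-19\right)\right) = -2753 - \frac{278}{27} = - \frac{74609}{27}$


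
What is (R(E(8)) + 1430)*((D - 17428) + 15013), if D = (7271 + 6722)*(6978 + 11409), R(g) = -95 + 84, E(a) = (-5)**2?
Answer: 365090077044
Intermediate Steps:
E(a) = 25
R(g) = -11
D = 257289291 (D = 13993*18387 = 257289291)
(R(E(8)) + 1430)*((D - 17428) + 15013) = (-11 + 1430)*((257289291 - 17428) + 15013) = 1419*(257271863 + 15013) = 1419*257286876 = 365090077044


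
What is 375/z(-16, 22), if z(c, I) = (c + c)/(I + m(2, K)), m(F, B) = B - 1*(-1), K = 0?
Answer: -8625/32 ≈ -269.53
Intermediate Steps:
m(F, B) = 1 + B (m(F, B) = B + 1 = 1 + B)
z(c, I) = 2*c/(1 + I) (z(c, I) = (c + c)/(I + (1 + 0)) = (2*c)/(I + 1) = (2*c)/(1 + I) = 2*c/(1 + I))
375/z(-16, 22) = 375/((2*(-16)/(1 + 22))) = 375/((2*(-16)/23)) = 375/((2*(-16)*(1/23))) = 375/(-32/23) = 375*(-23/32) = -8625/32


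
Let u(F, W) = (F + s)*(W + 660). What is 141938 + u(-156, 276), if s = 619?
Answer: 575306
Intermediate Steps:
u(F, W) = (619 + F)*(660 + W) (u(F, W) = (F + 619)*(W + 660) = (619 + F)*(660 + W))
141938 + u(-156, 276) = 141938 + (408540 + 619*276 + 660*(-156) - 156*276) = 141938 + (408540 + 170844 - 102960 - 43056) = 141938 + 433368 = 575306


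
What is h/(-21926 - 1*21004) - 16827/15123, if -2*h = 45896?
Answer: -881081/1524015 ≈ -0.57813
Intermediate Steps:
h = -22948 (h = -½*45896 = -22948)
h/(-21926 - 1*21004) - 16827/15123 = -22948/(-21926 - 1*21004) - 16827/15123 = -22948/(-21926 - 21004) - 16827*1/15123 = -22948/(-42930) - 79/71 = -22948*(-1/42930) - 79/71 = 11474/21465 - 79/71 = -881081/1524015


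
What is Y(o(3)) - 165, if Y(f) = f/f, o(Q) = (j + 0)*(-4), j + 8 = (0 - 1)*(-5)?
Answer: -164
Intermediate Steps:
j = -3 (j = -8 + (0 - 1)*(-5) = -8 - 1*(-5) = -8 + 5 = -3)
o(Q) = 12 (o(Q) = (-3 + 0)*(-4) = -3*(-4) = 12)
Y(f) = 1
Y(o(3)) - 165 = 1 - 165 = -164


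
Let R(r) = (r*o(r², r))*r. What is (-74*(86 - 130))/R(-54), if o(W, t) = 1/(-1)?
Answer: -814/729 ≈ -1.1166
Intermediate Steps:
o(W, t) = -1
R(r) = -r² (R(r) = (r*(-1))*r = (-r)*r = -r²)
(-74*(86 - 130))/R(-54) = (-74*(86 - 130))/((-1*(-54)²)) = (-74*(-44))/((-1*2916)) = 3256/(-2916) = 3256*(-1/2916) = -814/729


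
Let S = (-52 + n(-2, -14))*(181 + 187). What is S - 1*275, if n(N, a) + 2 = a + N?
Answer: -26035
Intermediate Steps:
n(N, a) = -2 + N + a (n(N, a) = -2 + (a + N) = -2 + (N + a) = -2 + N + a)
S = -25760 (S = (-52 + (-2 - 2 - 14))*(181 + 187) = (-52 - 18)*368 = -70*368 = -25760)
S - 1*275 = -25760 - 1*275 = -25760 - 275 = -26035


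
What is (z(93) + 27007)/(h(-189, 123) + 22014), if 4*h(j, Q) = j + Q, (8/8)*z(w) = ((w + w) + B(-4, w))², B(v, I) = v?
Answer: 120262/43995 ≈ 2.7335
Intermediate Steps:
z(w) = (-4 + 2*w)² (z(w) = ((w + w) - 4)² = (2*w - 4)² = (-4 + 2*w)²)
h(j, Q) = Q/4 + j/4 (h(j, Q) = (j + Q)/4 = (Q + j)/4 = Q/4 + j/4)
(z(93) + 27007)/(h(-189, 123) + 22014) = (4*(-2 + 93)² + 27007)/(((¼)*123 + (¼)*(-189)) + 22014) = (4*91² + 27007)/((123/4 - 189/4) + 22014) = (4*8281 + 27007)/(-33/2 + 22014) = (33124 + 27007)/(43995/2) = 60131*(2/43995) = 120262/43995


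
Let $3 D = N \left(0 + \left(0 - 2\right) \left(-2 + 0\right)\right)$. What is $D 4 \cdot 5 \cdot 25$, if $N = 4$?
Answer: $\frac{8000}{3} \approx 2666.7$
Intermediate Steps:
$D = \frac{16}{3}$ ($D = \frac{4 \left(0 + \left(0 - 2\right) \left(-2 + 0\right)\right)}{3} = \frac{4 \left(0 - -4\right)}{3} = \frac{4 \left(0 + 4\right)}{3} = \frac{4 \cdot 4}{3} = \frac{1}{3} \cdot 16 = \frac{16}{3} \approx 5.3333$)
$D 4 \cdot 5 \cdot 25 = \frac{16 \cdot 4 \cdot 5}{3} \cdot 25 = \frac{16}{3} \cdot 20 \cdot 25 = \frac{320}{3} \cdot 25 = \frac{8000}{3}$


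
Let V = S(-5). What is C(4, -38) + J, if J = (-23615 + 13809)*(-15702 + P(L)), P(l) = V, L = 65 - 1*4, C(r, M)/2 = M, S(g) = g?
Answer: 154022766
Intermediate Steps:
C(r, M) = 2*M
V = -5
L = 61 (L = 65 - 4 = 61)
P(l) = -5
J = 154022842 (J = (-23615 + 13809)*(-15702 - 5) = -9806*(-15707) = 154022842)
C(4, -38) + J = 2*(-38) + 154022842 = -76 + 154022842 = 154022766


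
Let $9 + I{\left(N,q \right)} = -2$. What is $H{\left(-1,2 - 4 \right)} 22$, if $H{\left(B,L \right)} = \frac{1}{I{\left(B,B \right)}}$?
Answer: $-2$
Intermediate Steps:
$I{\left(N,q \right)} = -11$ ($I{\left(N,q \right)} = -9 - 2 = -11$)
$H{\left(B,L \right)} = - \frac{1}{11}$ ($H{\left(B,L \right)} = \frac{1}{-11} = - \frac{1}{11}$)
$H{\left(-1,2 - 4 \right)} 22 = \left(- \frac{1}{11}\right) 22 = -2$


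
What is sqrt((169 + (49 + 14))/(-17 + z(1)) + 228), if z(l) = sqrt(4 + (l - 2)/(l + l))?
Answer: 2*sqrt(1822 - 57*sqrt(14))/sqrt(34 - sqrt(14)) ≈ 14.583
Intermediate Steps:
z(l) = sqrt(4 + (-2 + l)/(2*l)) (z(l) = sqrt(4 + (-2 + l)/((2*l))) = sqrt(4 + (-2 + l)*(1/(2*l))) = sqrt(4 + (-2 + l)/(2*l)))
sqrt((169 + (49 + 14))/(-17 + z(1)) + 228) = sqrt((169 + (49 + 14))/(-17 + sqrt(18 - 4/1)/2) + 228) = sqrt((169 + 63)/(-17 + sqrt(18 - 4*1)/2) + 228) = sqrt(232/(-17 + sqrt(18 - 4)/2) + 228) = sqrt(232/(-17 + sqrt(14)/2) + 228) = sqrt(228 + 232/(-17 + sqrt(14)/2))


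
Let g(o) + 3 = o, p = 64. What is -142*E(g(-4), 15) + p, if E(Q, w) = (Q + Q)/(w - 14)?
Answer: 2052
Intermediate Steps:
g(o) = -3 + o
E(Q, w) = 2*Q/(-14 + w) (E(Q, w) = (2*Q)/(-14 + w) = 2*Q/(-14 + w))
-142*E(g(-4), 15) + p = -284*(-3 - 4)/(-14 + 15) + 64 = -284*(-7)/1 + 64 = -284*(-7) + 64 = -142*(-14) + 64 = 1988 + 64 = 2052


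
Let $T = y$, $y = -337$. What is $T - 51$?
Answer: $-388$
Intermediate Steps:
$T = -337$
$T - 51 = -337 - 51 = -388$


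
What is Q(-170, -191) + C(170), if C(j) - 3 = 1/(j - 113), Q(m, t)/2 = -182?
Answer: -20576/57 ≈ -360.98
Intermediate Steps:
Q(m, t) = -364 (Q(m, t) = 2*(-182) = -364)
C(j) = 3 + 1/(-113 + j) (C(j) = 3 + 1/(j - 113) = 3 + 1/(-113 + j))
Q(-170, -191) + C(170) = -364 + (-338 + 3*170)/(-113 + 170) = -364 + (-338 + 510)/57 = -364 + (1/57)*172 = -364 + 172/57 = -20576/57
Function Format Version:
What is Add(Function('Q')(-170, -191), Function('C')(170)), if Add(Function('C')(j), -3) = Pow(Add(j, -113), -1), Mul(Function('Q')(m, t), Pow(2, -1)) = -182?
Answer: Rational(-20576, 57) ≈ -360.98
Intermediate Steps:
Function('Q')(m, t) = -364 (Function('Q')(m, t) = Mul(2, -182) = -364)
Function('C')(j) = Add(3, Pow(Add(-113, j), -1)) (Function('C')(j) = Add(3, Pow(Add(j, -113), -1)) = Add(3, Pow(Add(-113, j), -1)))
Add(Function('Q')(-170, -191), Function('C')(170)) = Add(-364, Mul(Pow(Add(-113, 170), -1), Add(-338, Mul(3, 170)))) = Add(-364, Mul(Pow(57, -1), Add(-338, 510))) = Add(-364, Mul(Rational(1, 57), 172)) = Add(-364, Rational(172, 57)) = Rational(-20576, 57)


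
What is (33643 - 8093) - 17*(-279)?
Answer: 30293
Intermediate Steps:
(33643 - 8093) - 17*(-279) = 25550 + 4743 = 30293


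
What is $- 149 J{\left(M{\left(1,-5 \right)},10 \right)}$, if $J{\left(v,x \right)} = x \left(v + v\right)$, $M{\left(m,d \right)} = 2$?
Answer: $-5960$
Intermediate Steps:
$J{\left(v,x \right)} = 2 v x$ ($J{\left(v,x \right)} = x 2 v = 2 v x$)
$- 149 J{\left(M{\left(1,-5 \right)},10 \right)} = - 149 \cdot 2 \cdot 2 \cdot 10 = \left(-149\right) 40 = -5960$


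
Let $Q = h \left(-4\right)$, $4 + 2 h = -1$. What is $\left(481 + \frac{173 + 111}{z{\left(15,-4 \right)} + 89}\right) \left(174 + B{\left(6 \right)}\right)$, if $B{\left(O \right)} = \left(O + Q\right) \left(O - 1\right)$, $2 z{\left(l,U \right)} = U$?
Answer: $\frac{10701274}{87} \approx 1.23 \cdot 10^{5}$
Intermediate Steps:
$h = - \frac{5}{2}$ ($h = -2 + \frac{1}{2} \left(-1\right) = -2 - \frac{1}{2} = - \frac{5}{2} \approx -2.5$)
$z{\left(l,U \right)} = \frac{U}{2}$
$Q = 10$ ($Q = \left(- \frac{5}{2}\right) \left(-4\right) = 10$)
$B{\left(O \right)} = \left(-1 + O\right) \left(10 + O\right)$ ($B{\left(O \right)} = \left(O + 10\right) \left(O - 1\right) = \left(10 + O\right) \left(-1 + O\right) = \left(-1 + O\right) \left(10 + O\right)$)
$\left(481 + \frac{173 + 111}{z{\left(15,-4 \right)} + 89}\right) \left(174 + B{\left(6 \right)}\right) = \left(481 + \frac{173 + 111}{\frac{1}{2} \left(-4\right) + 89}\right) \left(174 + \left(-10 + 6^{2} + 9 \cdot 6\right)\right) = \left(481 + \frac{284}{-2 + 89}\right) \left(174 + \left(-10 + 36 + 54\right)\right) = \left(481 + \frac{284}{87}\right) \left(174 + 80\right) = \left(481 + 284 \cdot \frac{1}{87}\right) 254 = \left(481 + \frac{284}{87}\right) 254 = \frac{42131}{87} \cdot 254 = \frac{10701274}{87}$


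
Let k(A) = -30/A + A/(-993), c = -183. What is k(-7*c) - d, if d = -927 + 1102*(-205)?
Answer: 32060275430/141337 ≈ 2.2684e+5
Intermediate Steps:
k(A) = -30/A - A/993 (k(A) = -30/A + A*(-1/993) = -30/A - A/993)
d = -226837 (d = -927 - 225910 = -226837)
k(-7*c) - d = (-30/((-7*(-183))) - (-7)*(-183)/993) - 1*(-226837) = (-30/1281 - 1/993*1281) + 226837 = (-30*1/1281 - 427/331) + 226837 = (-10/427 - 427/331) + 226837 = -185639/141337 + 226837 = 32060275430/141337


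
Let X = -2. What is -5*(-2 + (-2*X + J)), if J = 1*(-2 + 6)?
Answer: -30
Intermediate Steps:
J = 4 (J = 1*4 = 4)
-5*(-2 + (-2*X + J)) = -5*(-2 + (-2*(-2) + 4)) = -5*(-2 + (4 + 4)) = -5*(-2 + 8) = -5*6 = -30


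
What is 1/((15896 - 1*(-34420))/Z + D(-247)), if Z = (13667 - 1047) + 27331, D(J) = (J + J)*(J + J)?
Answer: 13317/3249844184 ≈ 4.0977e-6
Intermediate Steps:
D(J) = 4*J**2 (D(J) = (2*J)*(2*J) = 4*J**2)
Z = 39951 (Z = 12620 + 27331 = 39951)
1/((15896 - 1*(-34420))/Z + D(-247)) = 1/((15896 - 1*(-34420))/39951 + 4*(-247)**2) = 1/((15896 + 34420)*(1/39951) + 4*61009) = 1/(50316*(1/39951) + 244036) = 1/(16772/13317 + 244036) = 1/(3249844184/13317) = 13317/3249844184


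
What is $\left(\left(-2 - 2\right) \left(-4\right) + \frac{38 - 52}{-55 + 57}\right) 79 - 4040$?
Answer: $-3329$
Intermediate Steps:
$\left(\left(-2 - 2\right) \left(-4\right) + \frac{38 - 52}{-55 + 57}\right) 79 - 4040 = \left(\left(-4\right) \left(-4\right) - \frac{14}{2}\right) 79 - 4040 = \left(16 - 7\right) 79 - 4040 = 9 \cdot 79 - 4040 = 711 - 4040 = -3329$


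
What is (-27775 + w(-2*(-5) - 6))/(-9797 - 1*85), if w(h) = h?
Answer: 9257/3294 ≈ 2.8103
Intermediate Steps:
(-27775 + w(-2*(-5) - 6))/(-9797 - 1*85) = (-27775 + (-2*(-5) - 6))/(-9797 - 1*85) = (-27775 + (10 - 6))/(-9797 - 85) = (-27775 + 4)/(-9882) = -27771*(-1/9882) = 9257/3294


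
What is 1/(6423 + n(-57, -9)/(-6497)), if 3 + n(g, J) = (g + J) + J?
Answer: 6497/41730309 ≈ 0.00015569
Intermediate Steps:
n(g, J) = -3 + g + 2*J (n(g, J) = -3 + ((g + J) + J) = -3 + ((J + g) + J) = -3 + (g + 2*J) = -3 + g + 2*J)
1/(6423 + n(-57, -9)/(-6497)) = 1/(6423 + (-3 - 57 + 2*(-9))/(-6497)) = 1/(6423 + (-3 - 57 - 18)*(-1/6497)) = 1/(6423 - 78*(-1/6497)) = 1/(6423 + 78/6497) = 1/(41730309/6497) = 6497/41730309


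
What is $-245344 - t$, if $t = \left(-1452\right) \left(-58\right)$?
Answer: $-329560$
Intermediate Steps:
$t = 84216$
$-245344 - t = -245344 - 84216 = -329560$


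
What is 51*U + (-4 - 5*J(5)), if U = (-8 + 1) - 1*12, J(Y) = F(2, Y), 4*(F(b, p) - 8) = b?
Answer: -2031/2 ≈ -1015.5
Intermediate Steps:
F(b, p) = 8 + b/4
J(Y) = 17/2 (J(Y) = 8 + (¼)*2 = 8 + ½ = 17/2)
U = -19 (U = -7 - 12 = -19)
51*U + (-4 - 5*J(5)) = 51*(-19) + (-4 - 5*17/2) = -969 + (-4 - 85/2) = -969 - 93/2 = -2031/2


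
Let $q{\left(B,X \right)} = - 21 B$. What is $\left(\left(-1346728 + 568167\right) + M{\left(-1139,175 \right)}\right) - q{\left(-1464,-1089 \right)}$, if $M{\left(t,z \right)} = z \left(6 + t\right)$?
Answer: $-1007580$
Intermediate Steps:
$\left(\left(-1346728 + 568167\right) + M{\left(-1139,175 \right)}\right) - q{\left(-1464,-1089 \right)} = \left(\left(-1346728 + 568167\right) + 175 \left(6 - 1139\right)\right) - \left(-21\right) \left(-1464\right) = \left(-778561 + 175 \left(-1133\right)\right) - 30744 = \left(-778561 - 198275\right) - 30744 = -976836 - 30744 = -1007580$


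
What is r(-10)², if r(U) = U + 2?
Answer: 64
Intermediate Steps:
r(U) = 2 + U
r(-10)² = (2 - 10)² = (-8)² = 64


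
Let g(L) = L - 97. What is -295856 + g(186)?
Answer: -295767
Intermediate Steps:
g(L) = -97 + L
-295856 + g(186) = -295856 + (-97 + 186) = -295856 + 89 = -295767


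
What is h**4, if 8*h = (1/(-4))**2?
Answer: 1/268435456 ≈ 3.7253e-9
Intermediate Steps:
h = 1/128 (h = (1/(-4))**2/8 = (-1/4)**2/8 = (1/8)*(1/16) = 1/128 ≈ 0.0078125)
h**4 = (1/128)**4 = 1/268435456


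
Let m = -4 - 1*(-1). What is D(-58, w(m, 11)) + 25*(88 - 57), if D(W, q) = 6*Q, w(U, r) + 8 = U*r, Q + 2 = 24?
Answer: 907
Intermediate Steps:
Q = 22 (Q = -2 + 24 = 22)
m = -3 (m = -4 + 1 = -3)
w(U, r) = -8 + U*r
D(W, q) = 132 (D(W, q) = 6*22 = 132)
D(-58, w(m, 11)) + 25*(88 - 57) = 132 + 25*(88 - 57) = 132 + 25*31 = 132 + 775 = 907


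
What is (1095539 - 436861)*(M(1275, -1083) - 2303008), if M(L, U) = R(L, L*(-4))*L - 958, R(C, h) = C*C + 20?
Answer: 1363722589853302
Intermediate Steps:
R(C, h) = 20 + C² (R(C, h) = C² + 20 = 20 + C²)
M(L, U) = -958 + L*(20 + L²) (M(L, U) = (20 + L²)*L - 958 = L*(20 + L²) - 958 = -958 + L*(20 + L²))
(1095539 - 436861)*(M(1275, -1083) - 2303008) = (1095539 - 436861)*((-958 + 1275*(20 + 1275²)) - 2303008) = 658678*((-958 + 1275*(20 + 1625625)) - 2303008) = 658678*((-958 + 1275*1625645) - 2303008) = 658678*((-958 + 2072697375) - 2303008) = 658678*(2072696417 - 2303008) = 658678*2070393409 = 1363722589853302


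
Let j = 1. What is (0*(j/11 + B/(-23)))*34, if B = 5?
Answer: 0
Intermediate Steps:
(0*(j/11 + B/(-23)))*34 = (0*(1/11 + 5/(-23)))*34 = (0*(1*(1/11) + 5*(-1/23)))*34 = (0*(1/11 - 5/23))*34 = (0*(-32/253))*34 = 0*34 = 0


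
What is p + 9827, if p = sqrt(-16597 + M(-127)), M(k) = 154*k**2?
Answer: 9827 + 3*sqrt(274141) ≈ 11398.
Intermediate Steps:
p = 3*sqrt(274141) (p = sqrt(-16597 + 154*(-127)**2) = sqrt(-16597 + 154*16129) = sqrt(-16597 + 2483866) = sqrt(2467269) = 3*sqrt(274141) ≈ 1570.8)
p + 9827 = 3*sqrt(274141) + 9827 = 9827 + 3*sqrt(274141)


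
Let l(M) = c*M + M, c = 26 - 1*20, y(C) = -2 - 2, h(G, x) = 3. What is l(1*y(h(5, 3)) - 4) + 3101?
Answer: 3045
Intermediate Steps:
y(C) = -4
c = 6 (c = 26 - 20 = 6)
l(M) = 7*M (l(M) = 6*M + M = 7*M)
l(1*y(h(5, 3)) - 4) + 3101 = 7*(1*(-4) - 4) + 3101 = 7*(-4 - 4) + 3101 = 7*(-8) + 3101 = -56 + 3101 = 3045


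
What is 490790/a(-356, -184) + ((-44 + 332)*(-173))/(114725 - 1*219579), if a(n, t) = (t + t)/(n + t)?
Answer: 1736819840727/2411642 ≈ 7.2018e+5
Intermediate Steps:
a(n, t) = 2*t/(n + t) (a(n, t) = (2*t)/(n + t) = 2*t/(n + t))
490790/a(-356, -184) + ((-44 + 332)*(-173))/(114725 - 1*219579) = 490790/((2*(-184)/(-356 - 184))) + ((-44 + 332)*(-173))/(114725 - 1*219579) = 490790/((2*(-184)/(-540))) + (288*(-173))/(114725 - 219579) = 490790/((2*(-184)*(-1/540))) - 49824/(-104854) = 490790/(92/135) - 49824*(-1/104854) = 490790*(135/92) + 24912/52427 = 33128325/46 + 24912/52427 = 1736819840727/2411642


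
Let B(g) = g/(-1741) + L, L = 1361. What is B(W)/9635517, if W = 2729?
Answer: 788924/5591811699 ≈ 0.00014109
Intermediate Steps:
B(g) = 1361 - g/1741 (B(g) = g/(-1741) + 1361 = -g/1741 + 1361 = 1361 - g/1741)
B(W)/9635517 = (1361 - 1/1741*2729)/9635517 = (1361 - 2729/1741)*(1/9635517) = (2366772/1741)*(1/9635517) = 788924/5591811699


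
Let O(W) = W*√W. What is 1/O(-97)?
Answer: I*√97/9409 ≈ 0.0010467*I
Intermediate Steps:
O(W) = W^(3/2)
1/O(-97) = 1/((-97)^(3/2)) = 1/(-97*I*√97) = I*√97/9409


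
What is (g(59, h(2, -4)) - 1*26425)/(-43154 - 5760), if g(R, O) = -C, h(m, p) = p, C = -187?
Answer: 13119/24457 ≈ 0.53641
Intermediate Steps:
g(R, O) = 187 (g(R, O) = -1*(-187) = 187)
(g(59, h(2, -4)) - 1*26425)/(-43154 - 5760) = (187 - 1*26425)/(-43154 - 5760) = (187 - 26425)/(-48914) = -26238*(-1/48914) = 13119/24457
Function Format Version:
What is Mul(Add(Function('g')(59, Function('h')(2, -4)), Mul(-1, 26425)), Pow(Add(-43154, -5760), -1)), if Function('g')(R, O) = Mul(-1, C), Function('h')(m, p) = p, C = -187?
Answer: Rational(13119, 24457) ≈ 0.53641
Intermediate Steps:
Function('g')(R, O) = 187 (Function('g')(R, O) = Mul(-1, -187) = 187)
Mul(Add(Function('g')(59, Function('h')(2, -4)), Mul(-1, 26425)), Pow(Add(-43154, -5760), -1)) = Mul(Add(187, Mul(-1, 26425)), Pow(Add(-43154, -5760), -1)) = Mul(Add(187, -26425), Pow(-48914, -1)) = Mul(-26238, Rational(-1, 48914)) = Rational(13119, 24457)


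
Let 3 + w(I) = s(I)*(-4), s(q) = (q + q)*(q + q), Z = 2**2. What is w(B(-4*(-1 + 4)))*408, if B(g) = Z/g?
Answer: -5848/3 ≈ -1949.3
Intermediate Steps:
Z = 4
s(q) = 4*q**2 (s(q) = (2*q)*(2*q) = 4*q**2)
B(g) = 4/g
w(I) = -3 - 16*I**2 (w(I) = -3 + (4*I**2)*(-4) = -3 - 16*I**2)
w(B(-4*(-1 + 4)))*408 = (-3 - 16/(-1 + 4)**2)*408 = (-3 - 16*(4/((-4*3)))**2)*408 = (-3 - 16*(4/(-12))**2)*408 = (-3 - 16*(4*(-1/12))**2)*408 = (-3 - 16*(-1/3)**2)*408 = (-3 - 16*1/9)*408 = (-3 - 16/9)*408 = -43/9*408 = -5848/3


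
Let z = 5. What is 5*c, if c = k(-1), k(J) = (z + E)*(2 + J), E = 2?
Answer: 35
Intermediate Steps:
k(J) = 14 + 7*J (k(J) = (5 + 2)*(2 + J) = 7*(2 + J) = 14 + 7*J)
c = 7 (c = 14 + 7*(-1) = 14 - 7 = 7)
5*c = 5*7 = 35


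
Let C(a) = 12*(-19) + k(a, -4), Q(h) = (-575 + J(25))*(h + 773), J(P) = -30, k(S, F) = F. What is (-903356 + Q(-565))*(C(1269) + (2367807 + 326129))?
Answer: -2772349381984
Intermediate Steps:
Q(h) = -467665 - 605*h (Q(h) = (-575 - 30)*(h + 773) = -605*(773 + h) = -467665 - 605*h)
C(a) = -232 (C(a) = 12*(-19) - 4 = -228 - 4 = -232)
(-903356 + Q(-565))*(C(1269) + (2367807 + 326129)) = (-903356 + (-467665 - 605*(-565)))*(-232 + (2367807 + 326129)) = (-903356 + (-467665 + 341825))*(-232 + 2693936) = (-903356 - 125840)*2693704 = -1029196*2693704 = -2772349381984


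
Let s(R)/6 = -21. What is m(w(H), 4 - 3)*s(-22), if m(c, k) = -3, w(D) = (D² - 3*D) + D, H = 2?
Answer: 378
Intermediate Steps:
w(D) = D² - 2*D
s(R) = -126 (s(R) = 6*(-21) = -126)
m(w(H), 4 - 3)*s(-22) = -3*(-126) = 378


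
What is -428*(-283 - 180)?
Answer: 198164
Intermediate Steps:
-428*(-283 - 180) = -428*(-463) = 198164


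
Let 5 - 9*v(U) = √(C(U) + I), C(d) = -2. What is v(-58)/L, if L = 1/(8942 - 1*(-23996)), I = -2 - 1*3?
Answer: 164690/9 - 32938*I*√7/9 ≈ 18299.0 - 9682.9*I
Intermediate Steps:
I = -5 (I = -2 - 3 = -5)
v(U) = 5/9 - I*√7/9 (v(U) = 5/9 - √(-2 - 5)/9 = 5/9 - I*√7/9)
L = 1/32938 (L = 1/(8942 + 23996) = 1/32938 ≈ 3.0360e-5)
v(-58)/L = (5/9 - I*√7/9)/(1/32938) = (5/9 - I*√7/9)*32938 = 164690/9 - 32938*I*√7/9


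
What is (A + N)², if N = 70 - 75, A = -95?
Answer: 10000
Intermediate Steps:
N = -5
(A + N)² = (-95 - 5)² = (-100)² = 10000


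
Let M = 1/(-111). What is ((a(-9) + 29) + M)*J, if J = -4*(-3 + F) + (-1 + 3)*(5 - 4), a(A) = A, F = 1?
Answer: 22190/111 ≈ 199.91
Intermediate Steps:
M = -1/111 ≈ -0.0090090
J = 10 (J = -4*(-3 + 1) + (-1 + 3)*(5 - 4) = -4*(-2) + 2*1 = 8 + 2 = 10)
((a(-9) + 29) + M)*J = ((-9 + 29) - 1/111)*10 = (20 - 1/111)*10 = (2219/111)*10 = 22190/111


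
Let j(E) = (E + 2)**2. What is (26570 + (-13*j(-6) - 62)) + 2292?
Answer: 28592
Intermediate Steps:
j(E) = (2 + E)**2
(26570 + (-13*j(-6) - 62)) + 2292 = (26570 + (-13*(2 - 6)**2 - 62)) + 2292 = (26570 + (-13*(-4)**2 - 62)) + 2292 = (26570 + (-13*16 - 62)) + 2292 = (26570 + (-208 - 62)) + 2292 = (26570 - 270) + 2292 = 26300 + 2292 = 28592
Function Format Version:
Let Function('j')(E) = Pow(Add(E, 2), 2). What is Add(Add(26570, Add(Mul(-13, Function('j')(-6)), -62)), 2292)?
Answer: 28592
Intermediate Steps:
Function('j')(E) = Pow(Add(2, E), 2)
Add(Add(26570, Add(Mul(-13, Function('j')(-6)), -62)), 2292) = Add(Add(26570, Add(Mul(-13, Pow(Add(2, -6), 2)), -62)), 2292) = Add(Add(26570, Add(Mul(-13, Pow(-4, 2)), -62)), 2292) = Add(Add(26570, Add(Mul(-13, 16), -62)), 2292) = Add(Add(26570, Add(-208, -62)), 2292) = Add(Add(26570, -270), 2292) = Add(26300, 2292) = 28592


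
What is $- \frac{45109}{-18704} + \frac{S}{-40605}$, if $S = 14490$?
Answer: $\frac{104041999}{50631728} \approx 2.0549$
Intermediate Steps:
$- \frac{45109}{-18704} + \frac{S}{-40605} = - \frac{45109}{-18704} + \frac{14490}{-40605} = \left(-45109\right) \left(- \frac{1}{18704}\right) + 14490 \left(- \frac{1}{40605}\right) = \frac{45109}{18704} - \frac{966}{2707} = \frac{104041999}{50631728}$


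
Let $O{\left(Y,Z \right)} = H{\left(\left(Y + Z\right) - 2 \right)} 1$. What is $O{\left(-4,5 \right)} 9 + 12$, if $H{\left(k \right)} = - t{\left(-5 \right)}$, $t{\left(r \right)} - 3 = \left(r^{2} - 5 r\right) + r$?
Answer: $-420$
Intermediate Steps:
$t{\left(r \right)} = 3 + r^{2} - 4 r$ ($t{\left(r \right)} = 3 + \left(\left(r^{2} - 5 r\right) + r\right) = 3 + \left(r^{2} - 4 r\right) = 3 + r^{2} - 4 r$)
$H{\left(k \right)} = -48$ ($H{\left(k \right)} = - (3 + \left(-5\right)^{2} - -20) = - (3 + 25 + 20) = \left(-1\right) 48 = -48$)
$O{\left(Y,Z \right)} = -48$ ($O{\left(Y,Z \right)} = \left(-48\right) 1 = -48$)
$O{\left(-4,5 \right)} 9 + 12 = \left(-48\right) 9 + 12 = -432 + 12 = -420$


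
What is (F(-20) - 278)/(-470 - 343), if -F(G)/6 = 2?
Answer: 290/813 ≈ 0.35670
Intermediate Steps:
F(G) = -12 (F(G) = -6*2 = -12)
(F(-20) - 278)/(-470 - 343) = (-12 - 278)/(-470 - 343) = -290/(-813) = -290*(-1/813) = 290/813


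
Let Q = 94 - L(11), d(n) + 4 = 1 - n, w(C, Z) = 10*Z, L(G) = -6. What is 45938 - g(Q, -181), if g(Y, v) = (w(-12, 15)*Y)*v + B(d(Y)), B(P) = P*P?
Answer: 2750329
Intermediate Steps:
d(n) = -3 - n (d(n) = -4 + (1 - n) = -3 - n)
B(P) = P**2
Q = 100 (Q = 94 - 1*(-6) = 94 + 6 = 100)
g(Y, v) = (-3 - Y)**2 + 150*Y*v (g(Y, v) = ((10*15)*Y)*v + (-3 - Y)**2 = (150*Y)*v + (-3 - Y)**2 = 150*Y*v + (-3 - Y)**2 = (-3 - Y)**2 + 150*Y*v)
45938 - g(Q, -181) = 45938 - ((3 + 100)**2 + 150*100*(-181)) = 45938 - (103**2 - 2715000) = 45938 - (10609 - 2715000) = 45938 - 1*(-2704391) = 45938 + 2704391 = 2750329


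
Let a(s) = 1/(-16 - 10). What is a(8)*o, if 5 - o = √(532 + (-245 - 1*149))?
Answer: -5/26 + √138/26 ≈ 0.25951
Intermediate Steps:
a(s) = -1/26 (a(s) = 1/(-26) = -1/26)
o = 5 - √138 (o = 5 - √(532 + (-245 - 1*149)) = 5 - √(532 + (-245 - 149)) = 5 - √(532 - 394) = 5 - √138 ≈ -6.7473)
a(8)*o = -(5 - √138)/26 = -5/26 + √138/26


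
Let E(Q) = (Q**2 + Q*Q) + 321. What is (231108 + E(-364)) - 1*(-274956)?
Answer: 771377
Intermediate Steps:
E(Q) = 321 + 2*Q**2 (E(Q) = (Q**2 + Q**2) + 321 = 2*Q**2 + 321 = 321 + 2*Q**2)
(231108 + E(-364)) - 1*(-274956) = (231108 + (321 + 2*(-364)**2)) - 1*(-274956) = (231108 + (321 + 2*132496)) + 274956 = (231108 + (321 + 264992)) + 274956 = (231108 + 265313) + 274956 = 496421 + 274956 = 771377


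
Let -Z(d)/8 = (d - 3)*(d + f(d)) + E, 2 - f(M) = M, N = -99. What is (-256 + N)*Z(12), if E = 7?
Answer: 71000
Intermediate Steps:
f(M) = 2 - M
Z(d) = -8 - 16*d (Z(d) = -8*((d - 3)*(d + (2 - d)) + 7) = -8*((-3 + d)*2 + 7) = -8*((-6 + 2*d) + 7) = -8*(1 + 2*d) = -8 - 16*d)
(-256 + N)*Z(12) = (-256 - 99)*(-8 - 16*12) = -355*(-8 - 192) = -355*(-200) = 71000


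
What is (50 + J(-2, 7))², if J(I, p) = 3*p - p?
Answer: 4096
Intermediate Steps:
J(I, p) = 2*p
(50 + J(-2, 7))² = (50 + 2*7)² = (50 + 14)² = 64² = 4096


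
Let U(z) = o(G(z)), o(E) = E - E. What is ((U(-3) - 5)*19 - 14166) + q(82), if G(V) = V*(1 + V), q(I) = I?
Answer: -14179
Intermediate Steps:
o(E) = 0
U(z) = 0
((U(-3) - 5)*19 - 14166) + q(82) = ((0 - 5)*19 - 14166) + 82 = (-5*19 - 14166) + 82 = (-95 - 14166) + 82 = -14261 + 82 = -14179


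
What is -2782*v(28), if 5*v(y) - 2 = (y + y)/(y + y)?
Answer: -8346/5 ≈ -1669.2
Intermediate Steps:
v(y) = ⅗ (v(y) = ⅖ + ((y + y)/(y + y))/5 = ⅖ + ((2*y)/((2*y)))/5 = ⅖ + ((2*y)*(1/(2*y)))/5 = ⅖ + (⅕)*1 = ⅖ + ⅕ = ⅗)
-2782*v(28) = -2782*⅗ = -8346/5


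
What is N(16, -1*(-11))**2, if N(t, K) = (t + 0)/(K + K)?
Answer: 64/121 ≈ 0.52893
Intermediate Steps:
N(t, K) = t/(2*K) (N(t, K) = t/((2*K)) = t*(1/(2*K)) = t/(2*K))
N(16, -1*(-11))**2 = ((1/2)*16/(-1*(-11)))**2 = ((1/2)*16/11)**2 = ((1/2)*16*(1/11))**2 = (8/11)**2 = 64/121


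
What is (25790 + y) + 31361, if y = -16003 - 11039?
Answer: 30109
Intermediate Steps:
y = -27042
(25790 + y) + 31361 = (25790 - 27042) + 31361 = -1252 + 31361 = 30109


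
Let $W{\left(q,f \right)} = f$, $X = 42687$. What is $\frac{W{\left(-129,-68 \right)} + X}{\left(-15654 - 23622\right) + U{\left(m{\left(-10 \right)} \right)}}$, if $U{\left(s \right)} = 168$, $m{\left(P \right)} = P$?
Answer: $- \frac{42619}{39108} \approx -1.0898$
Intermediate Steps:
$\frac{W{\left(-129,-68 \right)} + X}{\left(-15654 - 23622\right) + U{\left(m{\left(-10 \right)} \right)}} = \frac{-68 + 42687}{\left(-15654 - 23622\right) + 168} = \frac{42619}{-39276 + 168} = \frac{42619}{-39108} = 42619 \left(- \frac{1}{39108}\right) = - \frac{42619}{39108}$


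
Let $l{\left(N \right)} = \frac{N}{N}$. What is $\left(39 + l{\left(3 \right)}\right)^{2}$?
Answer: $1600$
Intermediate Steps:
$l{\left(N \right)} = 1$
$\left(39 + l{\left(3 \right)}\right)^{2} = \left(39 + 1\right)^{2} = 40^{2} = 1600$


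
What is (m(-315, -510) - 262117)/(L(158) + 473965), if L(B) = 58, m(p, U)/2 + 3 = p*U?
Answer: 59177/474023 ≈ 0.12484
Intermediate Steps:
m(p, U) = -6 + 2*U*p (m(p, U) = -6 + 2*(p*U) = -6 + 2*(U*p) = -6 + 2*U*p)
(m(-315, -510) - 262117)/(L(158) + 473965) = ((-6 + 2*(-510)*(-315)) - 262117)/(58 + 473965) = ((-6 + 321300) - 262117)/474023 = (321294 - 262117)*(1/474023) = 59177*(1/474023) = 59177/474023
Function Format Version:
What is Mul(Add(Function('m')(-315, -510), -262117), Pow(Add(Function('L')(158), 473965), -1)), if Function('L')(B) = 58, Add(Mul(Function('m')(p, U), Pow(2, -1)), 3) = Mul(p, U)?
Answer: Rational(59177, 474023) ≈ 0.12484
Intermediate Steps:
Function('m')(p, U) = Add(-6, Mul(2, U, p)) (Function('m')(p, U) = Add(-6, Mul(2, Mul(p, U))) = Add(-6, Mul(2, Mul(U, p))) = Add(-6, Mul(2, U, p)))
Mul(Add(Function('m')(-315, -510), -262117), Pow(Add(Function('L')(158), 473965), -1)) = Mul(Add(Add(-6, Mul(2, -510, -315)), -262117), Pow(Add(58, 473965), -1)) = Mul(Add(Add(-6, 321300), -262117), Pow(474023, -1)) = Mul(Add(321294, -262117), Rational(1, 474023)) = Mul(59177, Rational(1, 474023)) = Rational(59177, 474023)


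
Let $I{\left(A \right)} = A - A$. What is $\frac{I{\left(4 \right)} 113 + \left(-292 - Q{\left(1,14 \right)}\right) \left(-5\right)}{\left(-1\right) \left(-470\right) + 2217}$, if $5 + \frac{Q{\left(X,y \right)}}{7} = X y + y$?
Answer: $\frac{2265}{2687} \approx 0.84295$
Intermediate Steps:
$I{\left(A \right)} = 0$
$Q{\left(X,y \right)} = -35 + 7 y + 7 X y$ ($Q{\left(X,y \right)} = -35 + 7 \left(X y + y\right) = -35 + 7 \left(y + X y\right) = -35 + \left(7 y + 7 X y\right) = -35 + 7 y + 7 X y$)
$\frac{I{\left(4 \right)} 113 + \left(-292 - Q{\left(1,14 \right)}\right) \left(-5\right)}{\left(-1\right) \left(-470\right) + 2217} = \frac{0 \cdot 113 + \left(-292 - \left(-35 + 7 \cdot 14 + 7 \cdot 1 \cdot 14\right)\right) \left(-5\right)}{\left(-1\right) \left(-470\right) + 2217} = \frac{0 + \left(-292 - \left(-35 + 98 + 98\right)\right) \left(-5\right)}{470 + 2217} = \frac{0 + \left(-292 - 161\right) \left(-5\right)}{2687} = \left(0 + \left(-292 - 161\right) \left(-5\right)\right) \frac{1}{2687} = \left(0 - -2265\right) \frac{1}{2687} = \left(0 + 2265\right) \frac{1}{2687} = 2265 \cdot \frac{1}{2687} = \frac{2265}{2687}$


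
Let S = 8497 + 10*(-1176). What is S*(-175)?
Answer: 571025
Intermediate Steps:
S = -3263 (S = 8497 - 11760 = -3263)
S*(-175) = -3263*(-175) = 571025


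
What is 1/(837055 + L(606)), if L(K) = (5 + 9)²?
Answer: 1/837251 ≈ 1.1944e-6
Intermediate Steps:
L(K) = 196 (L(K) = 14² = 196)
1/(837055 + L(606)) = 1/(837055 + 196) = 1/837251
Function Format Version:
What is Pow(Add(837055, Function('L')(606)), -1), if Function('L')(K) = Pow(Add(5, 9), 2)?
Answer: Rational(1, 837251) ≈ 1.1944e-6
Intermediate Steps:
Function('L')(K) = 196 (Function('L')(K) = Pow(14, 2) = 196)
Pow(Add(837055, Function('L')(606)), -1) = Pow(Add(837055, 196), -1) = Pow(837251, -1) = Rational(1, 837251)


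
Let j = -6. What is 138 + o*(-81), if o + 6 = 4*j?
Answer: 2568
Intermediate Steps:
o = -30 (o = -6 + 4*(-6) = -6 - 24 = -30)
138 + o*(-81) = 138 - 30*(-81) = 138 + 2430 = 2568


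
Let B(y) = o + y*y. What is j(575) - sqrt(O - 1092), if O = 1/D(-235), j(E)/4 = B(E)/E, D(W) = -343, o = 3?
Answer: 1322512/575 - I*sqrt(2621899)/49 ≈ 2300.0 - 33.045*I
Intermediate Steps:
B(y) = 3 + y**2 (B(y) = 3 + y*y = 3 + y**2)
j(E) = 4*(3 + E**2)/E (j(E) = 4*((3 + E**2)/E) = 4*(3 + E**2)/E)
O = -1/343 (O = 1/(-343) = -1/343 ≈ -0.0029155)
j(575) - sqrt(O - 1092) = (4*575 + 12/575) - sqrt(-1/343 - 1092) = (2300 + 12*(1/575)) - sqrt(-374557/343) = (2300 + 12/575) - I*sqrt(2621899)/49 = 1322512/575 - I*sqrt(2621899)/49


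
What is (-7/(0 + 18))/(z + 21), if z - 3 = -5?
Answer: -7/342 ≈ -0.020468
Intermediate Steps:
z = -2 (z = 3 - 5 = -2)
(-7/(0 + 18))/(z + 21) = (-7/(0 + 18))/(-2 + 21) = (-7/18)/19 = ((1/18)*(-7))*(1/19) = -7/18*1/19 = -7/342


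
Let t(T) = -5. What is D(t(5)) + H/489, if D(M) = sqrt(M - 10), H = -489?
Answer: -1 + I*sqrt(15) ≈ -1.0 + 3.873*I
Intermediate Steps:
D(M) = sqrt(-10 + M)
D(t(5)) + H/489 = sqrt(-10 - 5) - 489/489 = sqrt(-15) - 489*1/489 = I*sqrt(15) - 1 = -1 + I*sqrt(15)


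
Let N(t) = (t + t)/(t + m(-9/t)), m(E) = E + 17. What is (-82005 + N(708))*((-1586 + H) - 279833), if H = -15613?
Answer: 4167500141982888/171097 ≈ 2.4358e+10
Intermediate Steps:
m(E) = 17 + E
N(t) = 2*t/(17 + t - 9/t) (N(t) = (t + t)/(t + (17 - 9/t)) = (2*t)/(17 + t - 9/t) = 2*t/(17 + t - 9/t))
(-82005 + N(708))*((-1586 + H) - 279833) = (-82005 + 2*708**2/(-9 + 708**2 + 17*708))*((-1586 - 15613) - 279833) = (-82005 + 2*501264/(-9 + 501264 + 12036))*(-17199 - 279833) = (-82005 + 2*501264/513291)*(-297032) = (-82005 + 2*501264*(1/513291))*(-297032) = (-82005 + 334176/171097)*(-297032) = -14030475309/171097*(-297032) = 4167500141982888/171097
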